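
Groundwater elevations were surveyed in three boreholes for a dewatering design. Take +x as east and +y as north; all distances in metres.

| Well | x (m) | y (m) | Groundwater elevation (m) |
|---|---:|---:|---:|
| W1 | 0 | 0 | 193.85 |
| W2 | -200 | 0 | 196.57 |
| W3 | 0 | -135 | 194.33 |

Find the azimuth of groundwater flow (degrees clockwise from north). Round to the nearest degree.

∂h/∂x = (196.57 − 193.85) / (-200 − 0) = -0.01360
∂h/∂y = (194.33 − 193.85) / (-135 − 0) = -0.003556
Flow direction (−∇h) has components (+0.01360 E, +0.003556 N).
Azimuth = atan2(E, N) = atan2(+0.01360, +0.003556) = 75.3° ≈ 075°.

075°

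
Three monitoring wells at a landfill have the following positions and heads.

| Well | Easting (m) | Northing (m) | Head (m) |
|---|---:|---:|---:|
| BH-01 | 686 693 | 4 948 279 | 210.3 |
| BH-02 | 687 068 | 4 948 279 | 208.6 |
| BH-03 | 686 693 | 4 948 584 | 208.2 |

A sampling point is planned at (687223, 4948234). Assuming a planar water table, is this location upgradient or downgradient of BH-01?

downgradient

∂h/∂x = (208.6 − 210.3) / (687068 − 686693) = -0.004533
∂h/∂y = (208.2 − 210.3) / (4948584 − 4948279) = -0.006885
Head at (687223, 4948234) = 210.3 + (-0.004533)·(530) + (-0.006885)·(-45) = 208.21 m.
That is lower than the 210.3 m at BH-01, so the point is downgradient.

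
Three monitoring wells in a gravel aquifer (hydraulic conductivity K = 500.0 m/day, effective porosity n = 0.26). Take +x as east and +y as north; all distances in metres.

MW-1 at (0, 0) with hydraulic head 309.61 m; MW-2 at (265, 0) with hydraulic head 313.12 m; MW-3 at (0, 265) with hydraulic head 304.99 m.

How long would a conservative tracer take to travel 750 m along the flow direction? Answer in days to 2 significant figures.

18 days

∂h/∂x = (313.12 − 309.61) / (265 − 0) = +0.01325
∂h/∂y = (304.99 − 309.61) / (265 − 0) = -0.01743
|∇h| = √(0.01325² + -0.01743²) = 0.02189
Seepage velocity v = K·i/n = 500.0 × 0.02189 / 0.26 = 42.1 m/day.
t = 750 / 42.1 = 17.81 days.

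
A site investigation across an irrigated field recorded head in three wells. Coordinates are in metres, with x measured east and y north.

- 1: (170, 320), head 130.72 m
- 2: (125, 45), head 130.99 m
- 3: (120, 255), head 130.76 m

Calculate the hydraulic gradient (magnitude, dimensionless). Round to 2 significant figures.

0.0012

Taking 1 as reference: 2−1 = (-45, -275, +0.27); 3−1 = (-50, -65, +0.04).
Solve a·Δx + b·Δy = Δh: det = (-45)·(-65) − (-50)·(-275) = -10825.
∂h/∂x = [(+0.27)·(-65) − (+0.04)·(-275)] / -10825 = +0.0006051
∂h/∂y = [(-45)·(+0.04) − (-50)·(+0.27)] / -10825 = -0.001081
|∇h| = √(0.0006051² + -0.001081²) = 0.001239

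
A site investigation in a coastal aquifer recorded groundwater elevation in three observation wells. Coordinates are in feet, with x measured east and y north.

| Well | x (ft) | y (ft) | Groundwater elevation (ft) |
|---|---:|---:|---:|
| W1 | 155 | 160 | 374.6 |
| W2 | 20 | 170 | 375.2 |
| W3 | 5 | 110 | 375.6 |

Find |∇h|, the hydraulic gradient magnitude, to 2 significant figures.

Differences from W1: to W2 (Δx, Δy, Δh) = (-135, 10, +0.6); to W3 = (-150, -50, +1.0).
Solve a·Δx + b·Δy = Δh: det = (-135)·(-50) − (-150)·10 = 8250.
∂h/∂x = [(+0.6)·(-50) − (+1.0)·10] / 8250 = -0.004848
∂h/∂y = [(-135)·(+1.0) − (-150)·(+0.6)] / 8250 = -0.005455
|∇h| = √(-0.004848² + -0.005455²) = 0.007298

0.0073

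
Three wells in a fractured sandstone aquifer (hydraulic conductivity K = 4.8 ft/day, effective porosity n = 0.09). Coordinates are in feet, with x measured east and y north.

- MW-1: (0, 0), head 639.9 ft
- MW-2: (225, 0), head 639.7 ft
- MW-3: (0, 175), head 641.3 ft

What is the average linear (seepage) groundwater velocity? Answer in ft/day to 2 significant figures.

∂h/∂x = (639.7 − 639.9) / (225 − 0) = -0.0008889
∂h/∂y = (641.3 − 639.9) / (175 − 0) = +0.008000
|∇h| = √(-0.0008889² + 0.008000²) = 0.008049
Seepage velocity v = K·i/n = 4.8 × 0.008049 / 0.09 = 0.4293 ft/day.

0.43 ft/day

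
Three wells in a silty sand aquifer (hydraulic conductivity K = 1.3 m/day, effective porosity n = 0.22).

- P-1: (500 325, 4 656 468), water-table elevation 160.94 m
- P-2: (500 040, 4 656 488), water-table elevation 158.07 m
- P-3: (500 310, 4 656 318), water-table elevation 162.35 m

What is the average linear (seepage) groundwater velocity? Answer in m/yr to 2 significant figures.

Taking P-1 as reference: P-2−P-1 = (-285, 20, -2.87); P-3−P-1 = (-15, -150, +1.41).
Solve a·Δx + b·Δy = Δh: det = (-285)·(-150) − (-15)·20 = 43050.
∂h/∂x = [(-2.87)·(-150) − (+1.41)·20] / 43050 = +0.009345
∂h/∂y = [(-285)·(+1.41) − (-15)·(-2.87)] / 43050 = -0.01033
|∇h| = √(0.009345² + -0.01033²) = 0.01393
Seepage velocity v = K·i/n = 1.3 × 0.01393 / 0.22 = 0.08231 m/day = 30.06 m/yr.

30 m/yr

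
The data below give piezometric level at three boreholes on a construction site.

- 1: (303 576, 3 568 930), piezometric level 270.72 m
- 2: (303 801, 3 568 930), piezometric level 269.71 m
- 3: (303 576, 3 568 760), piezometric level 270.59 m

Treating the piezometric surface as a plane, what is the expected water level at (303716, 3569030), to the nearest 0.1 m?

∂h/∂x = (269.71 − 270.72) / (303801 − 303576) = -0.004489
∂h/∂y = (270.59 − 270.72) / (3568760 − 3568930) = +0.0007647
h(303716, 3569030) = 270.72 + (-0.004489)·(140) + (+0.0007647)·(100) = 270.72 -0.628 +0.076 = 270.168 m.

270.2 m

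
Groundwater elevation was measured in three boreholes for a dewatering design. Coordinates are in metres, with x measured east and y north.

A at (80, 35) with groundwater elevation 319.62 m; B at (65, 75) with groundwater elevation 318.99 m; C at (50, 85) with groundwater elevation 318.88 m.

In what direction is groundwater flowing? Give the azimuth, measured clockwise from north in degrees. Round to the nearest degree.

With h = a·x + b·y + c and A as origin, the differences give:
  (-15)·a + 40·b = -0.63
  (-30)·a + 50·b = -0.74
Eliminate b (×50 and ×40, subtract): 450·a = -1.900 → a = ∂h/∂x = -0.004222
Back-substitute: b = ∂h/∂y = -0.01733.
Flow direction (−∇h) has components (+0.004222 E, +0.01733 N).
Azimuth = atan2(E, N) = atan2(+0.004222, +0.01733) = 13.7° ≈ 014°.

014°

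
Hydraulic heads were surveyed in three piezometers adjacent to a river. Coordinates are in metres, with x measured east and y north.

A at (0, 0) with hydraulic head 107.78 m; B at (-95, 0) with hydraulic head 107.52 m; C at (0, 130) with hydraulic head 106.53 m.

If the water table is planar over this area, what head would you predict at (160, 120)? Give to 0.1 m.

107.1 m

∂h/∂x = (107.52 − 107.78) / (-95 − 0) = +0.002737
∂h/∂y = (106.53 − 107.78) / (130 − 0) = -0.009615
h(160, 120) = 107.78 + (+0.002737)·(160) + (-0.009615)·(120) = 107.78 +0.438 -1.154 = 107.064 m.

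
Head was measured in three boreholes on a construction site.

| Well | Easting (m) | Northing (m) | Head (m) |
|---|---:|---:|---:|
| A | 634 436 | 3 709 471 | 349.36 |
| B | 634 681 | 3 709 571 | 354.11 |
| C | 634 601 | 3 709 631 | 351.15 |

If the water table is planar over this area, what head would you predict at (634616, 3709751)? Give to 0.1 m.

Taking A as reference: B−A = (245, 100, +4.75); C−A = (165, 160, +1.79).
Determinant of the coordinate differences = 245·160 − 165·100 = 22700.
∂h/∂x = [(+4.75)·160 − (+1.79)·100] / 22700 = +0.02559
∂h/∂y = [245·(+1.79) − 165·(+4.75)] / 22700 = -0.01521
h(634616, 3709751) = 349.36 + (+0.02559)·(180) + (-0.01521)·(280) = 349.36 +4.607 -4.258 = 349.709 m.

349.7 m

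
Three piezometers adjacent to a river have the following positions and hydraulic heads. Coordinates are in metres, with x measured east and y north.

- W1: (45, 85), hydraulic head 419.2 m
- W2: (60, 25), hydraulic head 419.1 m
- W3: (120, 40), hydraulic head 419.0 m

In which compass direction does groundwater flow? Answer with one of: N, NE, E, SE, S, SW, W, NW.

SE

Differences from W1: to W2 (Δx, Δy, Δh) = (15, -60, -0.1); to W3 = (75, -45, -0.2).
Determinant of the coordinate differences = 15·(-45) − 75·(-60) = 3825.
∂h/∂x = [(-0.1)·(-45) − (-0.2)·(-60)] / 3825 = -0.001961
∂h/∂y = [15·(-0.2) − 75·(-0.1)] / 3825 = +0.001176
Flow = −∇h = (+0.001961 east, -0.001176 north), which points southeast.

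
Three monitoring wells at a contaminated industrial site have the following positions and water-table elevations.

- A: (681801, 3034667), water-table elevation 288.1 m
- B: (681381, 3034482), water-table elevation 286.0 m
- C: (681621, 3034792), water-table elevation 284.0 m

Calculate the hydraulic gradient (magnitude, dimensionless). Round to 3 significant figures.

0.0197

Taking A as reference: B−A = (-420, -185, -2.1); C−A = (-180, 125, -4.1).
Solve a·Δx + b·Δy = Δh: det = (-420)·125 − (-180)·(-185) = -85800.
∂h/∂x = [(-2.1)·125 − (-4.1)·(-185)] / -85800 = +0.01190
∂h/∂y = [(-420)·(-4.1) − (-180)·(-2.1)] / -85800 = -0.01566
|∇h| = √(0.01190² + -0.01566²) = 0.01967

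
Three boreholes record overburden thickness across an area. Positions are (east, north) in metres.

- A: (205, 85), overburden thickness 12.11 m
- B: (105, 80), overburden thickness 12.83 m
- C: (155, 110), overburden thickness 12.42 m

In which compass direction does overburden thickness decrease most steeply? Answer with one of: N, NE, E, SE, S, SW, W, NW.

Taking A as reference: B−A = (-100, -5, +0.72); C−A = (-50, 25, +0.31).
Determinant of the coordinate differences = (-100)·25 − (-50)·(-5) = -2750.
∂d/∂x = [(+0.72)·25 − (+0.31)·(-5)] / -2750 = -0.007109
∂d/∂y = [(-100)·(+0.31) − (-50)·(+0.72)] / -2750 = -0.001818
Steepest decrease is along −∇f = (+0.007109 E, +0.001818 N) → east.

E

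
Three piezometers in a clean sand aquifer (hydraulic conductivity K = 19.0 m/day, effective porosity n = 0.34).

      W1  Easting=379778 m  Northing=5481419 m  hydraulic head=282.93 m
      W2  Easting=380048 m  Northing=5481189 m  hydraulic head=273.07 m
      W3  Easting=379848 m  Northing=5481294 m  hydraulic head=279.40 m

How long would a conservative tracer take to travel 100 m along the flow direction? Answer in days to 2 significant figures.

64 days

Taking W1 as reference: W2−W1 = (270, -230, -9.86); W3−W1 = (70, -125, -3.53).
Determinant of the coordinate differences = 270·(-125) − 70·(-230) = -17650.
∂h/∂x = [(-9.86)·(-125) − (-3.53)·(-230)] / -17650 = -0.02383
∂h/∂y = [270·(-3.53) − 70·(-9.86)] / -17650 = +0.01490
|∇h| = √(-0.02383² + 0.01490²) = 0.0281
Seepage velocity v = K·i/n = 19.0 × 0.0281 / 0.34 = 1.57 m/day.
t = 100 / 1.57 = 63.69 days.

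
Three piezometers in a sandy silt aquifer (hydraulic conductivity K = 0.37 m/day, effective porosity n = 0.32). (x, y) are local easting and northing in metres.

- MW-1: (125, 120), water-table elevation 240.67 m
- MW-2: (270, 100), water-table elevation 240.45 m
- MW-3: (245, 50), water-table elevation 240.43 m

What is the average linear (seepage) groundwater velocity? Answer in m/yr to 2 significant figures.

0.74 m/yr

Three-point gradient (reference MW-1): Δ to MW-2 = (145, -20, -0.22), Δ to MW-3 = (120, -70, -0.24).
∂h/∂x = -0.001368, ∂h/∂y = +0.001084 (det = -7750).
|∇h| = √(-0.001368² + 0.001084²) = 0.001745
Seepage velocity v = K·i/n = 0.37 × 0.001745 / 0.32 = 0.002018 m/day = 0.7371 m/yr.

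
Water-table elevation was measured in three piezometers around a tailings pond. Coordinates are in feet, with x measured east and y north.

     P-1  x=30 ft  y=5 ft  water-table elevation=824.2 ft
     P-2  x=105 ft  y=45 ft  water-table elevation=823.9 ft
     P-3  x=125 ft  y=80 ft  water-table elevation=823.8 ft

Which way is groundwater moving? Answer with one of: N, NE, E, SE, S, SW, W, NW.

E

Three-point gradient (reference P-1): Δ to P-2 = (75, 40, -0.3), Δ to P-3 = (95, 75, -0.4).
∂h/∂x = -0.003562, ∂h/∂y = -0.0008219 (det = 1825).
Flow = −∇h = (+0.003562 east, +0.0008219 north), which points east.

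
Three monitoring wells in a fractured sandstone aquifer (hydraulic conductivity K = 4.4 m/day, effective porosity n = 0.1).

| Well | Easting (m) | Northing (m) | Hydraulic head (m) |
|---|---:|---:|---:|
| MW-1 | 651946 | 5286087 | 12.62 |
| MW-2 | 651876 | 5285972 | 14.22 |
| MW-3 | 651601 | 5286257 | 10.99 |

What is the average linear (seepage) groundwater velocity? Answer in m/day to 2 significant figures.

Three-point gradient (reference MW-1): Δ to MW-2 = (-70, -115, +1.60), Δ to MW-3 = (-345, 170, -1.63).
∂h/∂x = -0.001639, ∂h/∂y = -0.01292 (det = -51575).
|∇h| = √(-0.001639² + -0.01292²) = 0.01302
Seepage velocity v = K·i/n = 4.4 × 0.01302 / 0.1 = 0.5729 m/day.

0.57 m/day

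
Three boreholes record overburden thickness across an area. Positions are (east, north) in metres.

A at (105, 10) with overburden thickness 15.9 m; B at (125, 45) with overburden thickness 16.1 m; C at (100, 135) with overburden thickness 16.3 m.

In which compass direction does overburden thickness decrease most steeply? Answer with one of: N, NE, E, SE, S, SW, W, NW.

Differences from A: to B (Δx, Δy, Δh) = (20, 35, +0.2); to C = (-5, 125, +0.4).
Determinant of the coordinate differences = 20·125 − (-5)·35 = 2675.
∂d/∂x = [(+0.2)·125 − (+0.4)·35] / 2675 = +0.004112
∂d/∂y = [20·(+0.4) − (-5)·(+0.2)] / 2675 = +0.003364
Steepest decrease is along −∇f = (-0.004112 E, -0.003364 N) → southwest.

SW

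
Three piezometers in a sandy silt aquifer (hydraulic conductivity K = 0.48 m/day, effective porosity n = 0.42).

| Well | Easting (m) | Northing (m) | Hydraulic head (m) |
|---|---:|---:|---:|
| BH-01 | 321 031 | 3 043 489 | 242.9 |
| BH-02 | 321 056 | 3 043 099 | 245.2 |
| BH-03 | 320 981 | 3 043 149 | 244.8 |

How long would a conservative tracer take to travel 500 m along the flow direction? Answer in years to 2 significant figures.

200 years

Differences from BH-01: to BH-02 (Δx, Δy, Δh) = (25, -390, +2.3); to BH-03 = (-50, -340, +1.9).
Solve a·Δx + b·Δy = Δh: det = 25·(-340) − (-50)·(-390) = -28000.
∂h/∂x = [(+2.3)·(-340) − (+1.9)·(-390)] / -28000 = +0.001464
∂h/∂y = [25·(+1.9) − (-50)·(+2.3)] / -28000 = -0.005804
|∇h| = √(0.001464² + -0.005804²) = 0.005986
Seepage velocity v = K·i/n = 0.48 × 0.005986 / 0.42 = 0.006841 m/day.
t = 500 / 0.006841 = 7.309e+04 days = 200 years.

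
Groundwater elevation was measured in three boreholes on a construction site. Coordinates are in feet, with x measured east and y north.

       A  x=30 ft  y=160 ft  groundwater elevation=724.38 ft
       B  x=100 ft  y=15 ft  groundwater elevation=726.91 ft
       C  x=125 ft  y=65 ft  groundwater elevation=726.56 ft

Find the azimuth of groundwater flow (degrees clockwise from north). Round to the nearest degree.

319°

Differences from A: to B (Δx, Δy, Δh) = (70, -145, +2.53); to C = (95, -95, +2.18).
Solve a·Δx + b·Δy = Δh: det = 70·(-95) − 95·(-145) = 7125.
∂h/∂x = [(+2.53)·(-95) − (+2.18)·(-145)] / 7125 = +0.01063
∂h/∂y = [70·(+2.18) − 95·(+2.53)] / 7125 = -0.01232
Flow direction (−∇h) has components (-0.01063 E, +0.01232 N).
Azimuth = atan2(E, N) = atan2(-0.01063, +0.01232) = 319.2° ≈ 319°.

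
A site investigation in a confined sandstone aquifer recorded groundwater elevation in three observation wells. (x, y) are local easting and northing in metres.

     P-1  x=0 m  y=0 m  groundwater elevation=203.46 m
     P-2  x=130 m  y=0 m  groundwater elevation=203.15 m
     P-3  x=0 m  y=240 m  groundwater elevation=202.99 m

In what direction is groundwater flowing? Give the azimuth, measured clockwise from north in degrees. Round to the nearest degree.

051°

∂h/∂x = (203.15 − 203.46) / (130 − 0) = -0.002385
∂h/∂y = (202.99 − 203.46) / (240 − 0) = -0.001958
Flow direction (−∇h) has components (+0.002385 E, +0.001958 N).
Azimuth = atan2(E, N) = atan2(+0.002385, +0.001958) = 50.6° ≈ 051°.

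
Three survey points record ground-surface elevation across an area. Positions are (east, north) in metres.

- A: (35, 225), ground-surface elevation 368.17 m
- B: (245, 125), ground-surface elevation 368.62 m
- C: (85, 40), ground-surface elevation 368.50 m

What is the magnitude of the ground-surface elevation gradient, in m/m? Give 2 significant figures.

0.0020 m/m

Taking A as reference: B−A = (210, -100, +0.45); C−A = (50, -185, +0.33).
Solve a·Δx + b·Δy = Δz: det = 210·(-185) − 50·(-100) = -33850.
∂z/∂x = [(+0.45)·(-185) − (+0.33)·(-100)] / -33850 = +0.001484
∂z/∂y = [210·(+0.33) − 50·(+0.45)] / -33850 = -0.001383
|∇f| = √(0.001484² + -0.001383²) = 0.002029 m/m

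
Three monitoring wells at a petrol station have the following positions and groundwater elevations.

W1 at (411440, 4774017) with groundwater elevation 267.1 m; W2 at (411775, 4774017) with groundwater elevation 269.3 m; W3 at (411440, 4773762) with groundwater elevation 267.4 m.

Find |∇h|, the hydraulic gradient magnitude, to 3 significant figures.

0.00667

∂h/∂x = (269.3 − 267.1) / (411775 − 411440) = +0.006567
∂h/∂y = (267.4 − 267.1) / (4773762 − 4774017) = -0.001176
|∇h| = √(0.006567² + -0.001176²) = 0.006671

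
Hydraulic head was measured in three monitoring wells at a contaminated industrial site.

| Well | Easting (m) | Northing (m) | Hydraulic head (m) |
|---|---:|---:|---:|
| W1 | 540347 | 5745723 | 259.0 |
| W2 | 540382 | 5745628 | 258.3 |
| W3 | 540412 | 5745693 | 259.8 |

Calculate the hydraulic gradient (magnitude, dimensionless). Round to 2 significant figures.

Three-point gradient (reference W1): Δ to W2 = (35, -95, -0.7), Δ to W3 = (65, -30, +0.8).
∂h/∂x = +0.01893, ∂h/∂y = +0.01434 (det = 5125).
|∇h| = √(0.01893² + 0.01434²) = 0.02375

0.024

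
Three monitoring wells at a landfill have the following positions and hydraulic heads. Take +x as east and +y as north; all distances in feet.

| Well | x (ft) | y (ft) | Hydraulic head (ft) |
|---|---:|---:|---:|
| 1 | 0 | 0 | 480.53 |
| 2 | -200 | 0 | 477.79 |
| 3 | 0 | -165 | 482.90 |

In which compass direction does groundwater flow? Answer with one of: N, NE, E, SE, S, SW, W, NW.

NW

∂h/∂x = (477.79 − 480.53) / (-200 − 0) = +0.01370
∂h/∂y = (482.90 − 480.53) / (-165 − 0) = -0.01436
Flow = −∇h = (-0.01370 east, +0.01436 north), which points northwest.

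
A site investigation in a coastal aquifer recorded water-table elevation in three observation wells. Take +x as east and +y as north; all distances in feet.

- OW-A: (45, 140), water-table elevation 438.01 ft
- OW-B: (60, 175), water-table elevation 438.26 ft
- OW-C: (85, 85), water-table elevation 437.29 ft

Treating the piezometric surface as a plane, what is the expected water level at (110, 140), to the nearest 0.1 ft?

437.7 ft

Three-point gradient (reference OW-A): Δ to OW-B = (15, 35, +0.25), Δ to OW-C = (40, -55, -0.72).
∂h/∂x = -0.005146, ∂h/∂y = +0.009348 (det = -2225).
h(110, 140) = 438.01 + (-0.005146)·(65) + (+0.009348)·(0) = 438.01 -0.334 +0.000 = 437.676 ft.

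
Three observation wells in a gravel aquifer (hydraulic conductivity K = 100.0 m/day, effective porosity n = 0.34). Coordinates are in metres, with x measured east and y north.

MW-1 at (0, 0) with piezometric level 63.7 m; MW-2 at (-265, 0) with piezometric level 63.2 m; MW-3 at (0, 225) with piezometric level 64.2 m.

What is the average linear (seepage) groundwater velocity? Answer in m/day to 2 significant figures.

0.86 m/day

∂h/∂x = (63.2 − 63.7) / (-265 − 0) = +0.001887
∂h/∂y = (64.2 − 63.7) / (225 − 0) = +0.002222
|∇h| = √(0.001887² + 0.002222²) = 0.002915
Seepage velocity v = K·i/n = 100.0 × 0.002915 / 0.34 = 0.8574 m/day.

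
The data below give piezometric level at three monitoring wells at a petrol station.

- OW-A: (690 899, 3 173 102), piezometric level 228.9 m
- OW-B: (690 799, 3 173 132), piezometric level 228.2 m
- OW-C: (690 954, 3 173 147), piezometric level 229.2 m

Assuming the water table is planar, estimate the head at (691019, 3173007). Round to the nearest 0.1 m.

Differences from OW-A: to OW-B (Δx, Δy, Δh) = (-100, 30, -0.7); to OW-C = (55, 45, +0.3).
Determinant of the coordinate differences = (-100)·45 − 55·30 = -6150.
∂h/∂x = [(-0.7)·45 − (+0.3)·30] / -6150 = +0.006585
∂h/∂y = [(-100)·(+0.3) − 55·(-0.7)] / -6150 = -0.001382
h(691019, 3173007) = 228.9 + (+0.006585)·(120) + (-0.001382)·(-95) = 228.9 +0.790 +0.131 = 229.822 m.

229.8 m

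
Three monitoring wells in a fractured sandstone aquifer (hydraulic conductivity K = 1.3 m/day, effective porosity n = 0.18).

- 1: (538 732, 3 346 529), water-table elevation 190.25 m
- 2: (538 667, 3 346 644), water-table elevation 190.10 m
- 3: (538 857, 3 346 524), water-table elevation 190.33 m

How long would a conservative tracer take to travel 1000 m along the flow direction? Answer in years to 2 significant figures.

330 years

Differences from 1: to 2 (Δx, Δy, Δh) = (-65, 115, -0.15); to 3 = (125, -5, +0.08).
Determinant of the coordinate differences = (-65)·(-5) − 125·115 = -14050.
∂h/∂x = [(-0.15)·(-5) − (+0.08)·115] / -14050 = +0.0006014
∂h/∂y = [(-65)·(+0.08) − 125·(-0.15)] / -14050 = -0.0009644
|∇h| = √(0.0006014² + -0.0009644²) = 0.001137
Seepage velocity v = K·i/n = 1.3 × 0.001137 / 0.18 = 0.008212 m/day.
t = 1000 / 0.008212 = 1.218e+05 days = 333 years.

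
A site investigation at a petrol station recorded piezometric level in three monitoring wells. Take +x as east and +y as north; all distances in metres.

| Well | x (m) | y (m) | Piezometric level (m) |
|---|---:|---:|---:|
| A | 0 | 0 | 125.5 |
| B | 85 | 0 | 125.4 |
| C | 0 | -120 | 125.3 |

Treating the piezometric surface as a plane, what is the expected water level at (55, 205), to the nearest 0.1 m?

∂h/∂x = (125.4 − 125.5) / (85 − 0) = -0.001176
∂h/∂y = (125.3 − 125.5) / (-120 − 0) = +0.001667
h(55, 205) = 125.5 + (-0.001176)·(55) + (+0.001667)·(205) = 125.5 -0.065 +0.342 = 125.777 m.

125.8 m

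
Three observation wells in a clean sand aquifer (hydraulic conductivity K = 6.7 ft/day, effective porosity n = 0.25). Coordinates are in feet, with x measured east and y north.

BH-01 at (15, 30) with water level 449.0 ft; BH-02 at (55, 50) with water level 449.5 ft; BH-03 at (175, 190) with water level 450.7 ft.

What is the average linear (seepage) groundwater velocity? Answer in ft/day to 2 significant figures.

0.40 ft/day

Taking BH-01 as reference: BH-02−BH-01 = (40, 20, +0.5); BH-03−BH-01 = (160, 160, +1.7).
Solve a·Δx + b·Δy = Δh: det = 40·160 − 160·20 = 3200.
∂h/∂x = [(+0.5)·160 − (+1.7)·20] / 3200 = +0.01438
∂h/∂y = [40·(+1.7) − 160·(+0.5)] / 3200 = -0.003750
|∇h| = √(0.01438² + -0.003750²) = 0.01486
Seepage velocity v = K·i/n = 6.7 × 0.01486 / 0.25 = 0.3982 ft/day.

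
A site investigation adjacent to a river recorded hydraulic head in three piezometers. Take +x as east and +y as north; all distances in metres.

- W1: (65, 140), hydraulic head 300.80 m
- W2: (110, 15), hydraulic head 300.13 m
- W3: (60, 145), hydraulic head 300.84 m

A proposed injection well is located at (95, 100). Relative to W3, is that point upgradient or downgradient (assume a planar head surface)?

downgradient

Differences from W1: to W2 (Δx, Δy, Δh) = (45, -125, -0.67); to W3 = (-5, 5, +0.04).
Determinant of the coordinate differences = 45·5 − (-5)·(-125) = -400.
∂h/∂x = [(-0.67)·5 − (+0.04)·(-125)] / -400 = -0.004125
∂h/∂y = [45·(+0.04) − (-5)·(-0.67)] / -400 = +0.003875
Head at (95, 100) = 300.80 + (-0.004125)·(30) + (+0.003875)·(-40) = 300.52 m.
That is lower than the 300.84 m at W3, so the point is downgradient.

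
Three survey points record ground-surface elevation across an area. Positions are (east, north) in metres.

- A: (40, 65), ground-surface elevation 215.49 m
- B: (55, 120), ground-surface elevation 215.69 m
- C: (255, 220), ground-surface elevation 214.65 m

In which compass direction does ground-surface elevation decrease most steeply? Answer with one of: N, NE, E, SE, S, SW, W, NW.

Three-point gradient (reference A): Δ to B = (15, 55, +0.20), Δ to C = (215, 155, -0.84).
∂z/∂x = -0.008126, ∂z/∂y = +0.005853 (det = -9500).
Steepest decrease is along −∇f = (+0.008126 E, -0.005853 N) → southeast.

SE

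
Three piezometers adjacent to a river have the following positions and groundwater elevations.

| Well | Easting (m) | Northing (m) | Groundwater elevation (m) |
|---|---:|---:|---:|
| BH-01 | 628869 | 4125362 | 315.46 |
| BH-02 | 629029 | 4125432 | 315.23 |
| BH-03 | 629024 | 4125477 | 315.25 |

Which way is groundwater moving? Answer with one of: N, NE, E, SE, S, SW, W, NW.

With h = a·x + b·y + c and BH-01 as origin, the differences give:
  160·a + 70·b = -0.23
  155·a + 115·b = -0.21
Eliminate b (×115 and ×70, subtract): 7550·a = -11.750 → a = ∂h/∂x = -0.001556
Back-substitute: b = ∂h/∂y = +0.0002715.
Flow = −∇h = (+0.001556 east, -0.0002715 north), which points east.

E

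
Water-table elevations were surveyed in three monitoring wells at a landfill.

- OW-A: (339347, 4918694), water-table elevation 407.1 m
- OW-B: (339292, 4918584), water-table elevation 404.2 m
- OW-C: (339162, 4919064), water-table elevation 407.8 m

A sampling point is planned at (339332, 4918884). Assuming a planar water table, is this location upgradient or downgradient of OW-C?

Taking OW-A as reference: OW-B−OW-A = (-55, -110, -2.9); OW-C−OW-A = (-185, 370, +0.7).
Determinant of the coordinate differences = (-55)·370 − (-185)·(-110) = -40700.
∂h/∂x = [(-2.9)·370 − (+0.7)·(-110)] / -40700 = +0.02447
∂h/∂y = [(-55)·(+0.7) − (-185)·(-2.9)] / -40700 = +0.01413
Head at (339332, 4918884) = 407.1 + (+0.02447)·(-15) + (+0.01413)·(190) = 409.42 m.
That is higher than the 407.8 m at OW-C, so the point is upgradient.

upgradient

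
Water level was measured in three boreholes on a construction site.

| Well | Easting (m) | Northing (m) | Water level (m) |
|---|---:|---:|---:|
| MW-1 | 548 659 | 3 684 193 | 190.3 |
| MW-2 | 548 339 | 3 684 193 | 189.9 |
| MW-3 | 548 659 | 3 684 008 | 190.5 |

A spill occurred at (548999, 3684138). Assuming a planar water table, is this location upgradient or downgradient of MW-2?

∂h/∂x = (189.9 − 190.3) / (548339 − 548659) = +0.001250
∂h/∂y = (190.5 − 190.3) / (3684008 − 3684193) = -0.001081
Head at (548999, 3684138) = 190.3 + (+0.001250)·(340) + (-0.001081)·(-55) = 190.78 m.
That is higher than the 189.9 m at MW-2, so the point is upgradient.

upgradient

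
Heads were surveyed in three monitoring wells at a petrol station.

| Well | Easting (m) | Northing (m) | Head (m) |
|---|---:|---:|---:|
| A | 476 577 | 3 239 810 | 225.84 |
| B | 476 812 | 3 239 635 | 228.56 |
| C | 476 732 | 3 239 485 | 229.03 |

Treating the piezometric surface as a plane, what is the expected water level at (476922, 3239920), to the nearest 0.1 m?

227.4 m

Taking A as reference: B−A = (235, -175, +2.72); C−A = (155, -325, +3.19).
Solve a·Δx + b·Δy = Δh: det = 235·(-325) − 155·(-175) = -49250.
∂h/∂x = [(+2.72)·(-325) − (+3.19)·(-175)] / -49250 = +0.006614
∂h/∂y = [235·(+3.19) − 155·(+2.72)] / -49250 = -0.006661
h(476922, 3239920) = 225.84 + (+0.006614)·(345) + (-0.006661)·(110) = 225.84 +2.282 -0.733 = 227.389 m.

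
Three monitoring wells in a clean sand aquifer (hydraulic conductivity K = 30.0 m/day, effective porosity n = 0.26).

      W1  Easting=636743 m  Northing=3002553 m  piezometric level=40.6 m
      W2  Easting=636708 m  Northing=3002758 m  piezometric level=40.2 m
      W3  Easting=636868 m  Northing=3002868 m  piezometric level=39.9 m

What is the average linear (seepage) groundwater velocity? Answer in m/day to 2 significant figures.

With h = a·x + b·y + c and W1 as origin, the differences give:
  (-35)·a + 205·b = -0.4
  125·a + 315·b = -0.7
Eliminate b (×315 and ×205, subtract): -36650·a = 17.50 → a = ∂h/∂x = -0.0004775
Back-substitute: b = ∂h/∂y = -0.002033.
|∇h| = √(-0.0004775² + -0.002033²) = 0.002088
Seepage velocity v = K·i/n = 30.0 × 0.002088 / 0.26 = 0.2409 m/day.

0.24 m/day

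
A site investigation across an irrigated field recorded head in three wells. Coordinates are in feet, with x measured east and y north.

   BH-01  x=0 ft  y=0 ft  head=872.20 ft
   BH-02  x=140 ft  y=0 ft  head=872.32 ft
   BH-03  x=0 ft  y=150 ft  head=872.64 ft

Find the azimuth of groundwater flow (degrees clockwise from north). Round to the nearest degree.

196°

∂h/∂x = (872.32 − 872.20) / (140 − 0) = +0.0008571
∂h/∂y = (872.64 − 872.20) / (150 − 0) = +0.002933
Flow direction (−∇h) has components (-0.0008571 E, -0.002933 N).
Azimuth = atan2(E, N) = atan2(-0.0008571, -0.002933) = 196.3° ≈ 196°.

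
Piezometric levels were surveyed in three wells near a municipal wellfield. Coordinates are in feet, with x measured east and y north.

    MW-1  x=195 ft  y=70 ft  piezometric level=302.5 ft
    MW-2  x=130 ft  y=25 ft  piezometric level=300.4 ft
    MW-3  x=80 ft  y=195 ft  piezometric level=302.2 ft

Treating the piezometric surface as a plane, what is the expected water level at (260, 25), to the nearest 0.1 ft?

Three-point gradient (reference MW-1): Δ to MW-2 = (-65, -45, -2.1), Δ to MW-3 = (-115, 125, -0.3).
∂h/∂x = +0.02075, ∂h/∂y = +0.01669 (det = -13300).
h(260, 25) = 302.5 + (+0.02075)·(65) + (+0.01669)·(-45) = 302.5 +1.349 -0.751 = 303.098 ft.

303.1 ft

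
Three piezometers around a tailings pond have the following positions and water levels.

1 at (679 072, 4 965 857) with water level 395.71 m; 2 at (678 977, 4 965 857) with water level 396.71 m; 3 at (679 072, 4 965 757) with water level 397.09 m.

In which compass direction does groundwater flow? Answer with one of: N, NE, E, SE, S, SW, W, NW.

NE

∂h/∂x = (396.71 − 395.71) / (678977 − 679072) = -0.01053
∂h/∂y = (397.09 − 395.71) / (4965757 − 4965857) = -0.01380
Flow = −∇h = (+0.01053 east, +0.01380 north), which points northeast.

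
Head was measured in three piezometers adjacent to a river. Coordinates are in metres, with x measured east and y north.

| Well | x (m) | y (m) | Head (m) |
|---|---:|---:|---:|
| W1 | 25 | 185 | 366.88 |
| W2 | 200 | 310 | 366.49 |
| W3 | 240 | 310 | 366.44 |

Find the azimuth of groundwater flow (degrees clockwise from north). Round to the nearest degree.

042°

Three-point gradient (reference W1): Δ to W2 = (175, 125, -0.39), Δ to W3 = (215, 125, -0.44).
∂h/∂x = -0.001250, ∂h/∂y = -0.001370 (det = -5000).
Flow direction (−∇h) has components (+0.001250 E, +0.001370 N).
Azimuth = atan2(E, N) = atan2(+0.001250, +0.001370) = 42.4° ≈ 042°.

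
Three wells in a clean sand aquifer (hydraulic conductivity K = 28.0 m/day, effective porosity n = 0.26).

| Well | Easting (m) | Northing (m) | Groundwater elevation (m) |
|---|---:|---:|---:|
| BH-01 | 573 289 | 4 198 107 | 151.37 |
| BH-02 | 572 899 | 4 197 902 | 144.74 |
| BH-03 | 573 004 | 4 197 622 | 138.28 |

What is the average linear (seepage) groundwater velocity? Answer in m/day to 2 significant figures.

Three-point gradient (reference BH-01): Δ to BH-02 = (-390, -205, -6.63), Δ to BH-03 = (-285, -485, -13.09).
∂h/∂x = +0.004070, ∂h/∂y = +0.02460 (det = 130725).
|∇h| = √(0.004070² + 0.02460²) = 0.02493
Seepage velocity v = K·i/n = 28.0 × 0.02493 / 0.26 = 2.685 m/day.

2.7 m/day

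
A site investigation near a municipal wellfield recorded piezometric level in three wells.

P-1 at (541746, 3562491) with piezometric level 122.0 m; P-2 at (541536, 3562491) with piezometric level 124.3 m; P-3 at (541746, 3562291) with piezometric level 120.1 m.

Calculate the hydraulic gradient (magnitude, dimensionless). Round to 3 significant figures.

∂h/∂x = (124.3 − 122.0) / (541536 − 541746) = -0.01095
∂h/∂y = (120.1 − 122.0) / (3562291 − 3562491) = +0.009500
|∇h| = √(-0.01095² + 0.009500²) = 0.0145

0.0145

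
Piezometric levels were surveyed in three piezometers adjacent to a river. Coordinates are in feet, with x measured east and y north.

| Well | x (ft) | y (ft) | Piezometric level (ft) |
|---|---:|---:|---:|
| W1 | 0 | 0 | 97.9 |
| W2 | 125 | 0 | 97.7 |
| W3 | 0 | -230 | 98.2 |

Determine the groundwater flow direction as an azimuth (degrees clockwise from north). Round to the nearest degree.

∂h/∂x = (97.7 − 97.9) / (125 − 0) = -0.001600
∂h/∂y = (98.2 − 97.9) / (-230 − 0) = -0.001304
Flow direction (−∇h) has components (+0.001600 E, +0.001304 N).
Azimuth = atan2(E, N) = atan2(+0.001600, +0.001304) = 50.8° ≈ 051°.

051°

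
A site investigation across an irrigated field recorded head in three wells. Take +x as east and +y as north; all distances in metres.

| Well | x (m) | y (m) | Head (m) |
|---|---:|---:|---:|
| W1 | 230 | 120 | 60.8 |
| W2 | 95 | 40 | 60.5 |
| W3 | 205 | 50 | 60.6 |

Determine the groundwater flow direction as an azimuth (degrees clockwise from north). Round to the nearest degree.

Differences from W1: to W2 (Δx, Δy, Δh) = (-135, -80, -0.3); to W3 = (-25, -70, -0.2).
Determinant of the coordinate differences = (-135)·(-70) − (-25)·(-80) = 7450.
∂h/∂x = [(-0.3)·(-70) − (-0.2)·(-80)] / 7450 = +0.0006711
∂h/∂y = [(-135)·(-0.2) − (-25)·(-0.3)] / 7450 = +0.002617
Flow direction (−∇h) has components (-0.0006711 E, -0.002617 N).
Azimuth = atan2(E, N) = atan2(-0.0006711, -0.002617) = 194.4° ≈ 194°.

194°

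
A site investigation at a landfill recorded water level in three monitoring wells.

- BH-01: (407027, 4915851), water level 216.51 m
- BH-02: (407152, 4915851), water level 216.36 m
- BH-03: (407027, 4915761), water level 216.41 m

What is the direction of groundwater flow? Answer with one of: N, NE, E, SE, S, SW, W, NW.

SE

∂h/∂x = (216.36 − 216.51) / (407152 − 407027) = -0.001200
∂h/∂y = (216.41 − 216.51) / (4915761 − 4915851) = +0.001111
Flow = −∇h = (+0.001200 east, -0.001111 north), which points southeast.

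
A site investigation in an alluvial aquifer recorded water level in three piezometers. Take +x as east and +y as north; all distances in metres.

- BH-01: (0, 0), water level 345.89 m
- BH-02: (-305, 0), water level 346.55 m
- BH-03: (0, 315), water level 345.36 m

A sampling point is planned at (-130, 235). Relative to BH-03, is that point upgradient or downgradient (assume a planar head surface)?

∂h/∂x = (346.55 − 345.89) / (-305 − 0) = -0.002164
∂h/∂y = (345.36 − 345.89) / (315 − 0) = -0.001683
Head at (-130, 235) = 345.89 + (-0.002164)·(-130) + (-0.001683)·(235) = 345.78 m.
That is higher than the 345.36 m at BH-03, so the point is upgradient.

upgradient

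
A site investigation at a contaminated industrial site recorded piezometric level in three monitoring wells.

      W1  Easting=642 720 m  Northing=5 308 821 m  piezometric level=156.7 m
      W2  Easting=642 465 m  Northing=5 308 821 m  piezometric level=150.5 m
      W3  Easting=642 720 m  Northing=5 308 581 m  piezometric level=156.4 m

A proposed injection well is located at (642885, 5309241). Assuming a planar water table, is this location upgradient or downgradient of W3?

upgradient

∂h/∂x = (150.5 − 156.7) / (642465 − 642720) = +0.02431
∂h/∂y = (156.4 − 156.7) / (5308581 − 5308821) = +0.001250
Head at (642885, 5309241) = 156.7 + (+0.02431)·(165) + (+0.001250)·(420) = 161.24 m.
That is higher than the 156.4 m at W3, so the point is upgradient.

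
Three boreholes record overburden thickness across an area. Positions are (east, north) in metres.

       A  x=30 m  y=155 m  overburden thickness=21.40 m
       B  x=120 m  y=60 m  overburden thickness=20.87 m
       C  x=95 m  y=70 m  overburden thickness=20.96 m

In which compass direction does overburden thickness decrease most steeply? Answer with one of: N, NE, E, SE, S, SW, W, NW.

Differences from A: to B (Δx, Δy, Δh) = (90, -95, -0.53); to C = (65, -85, -0.44).
Determinant of the coordinate differences = 90·(-85) − 65·(-95) = -1475.
∂d/∂x = [(-0.53)·(-85) − (-0.44)·(-95)] / -1475 = -0.002203
∂d/∂y = [90·(-0.44) − 65·(-0.53)] / -1475 = +0.003492
Steepest decrease is along −∇f = (+0.002203 E, -0.003492 N) → southeast.

SE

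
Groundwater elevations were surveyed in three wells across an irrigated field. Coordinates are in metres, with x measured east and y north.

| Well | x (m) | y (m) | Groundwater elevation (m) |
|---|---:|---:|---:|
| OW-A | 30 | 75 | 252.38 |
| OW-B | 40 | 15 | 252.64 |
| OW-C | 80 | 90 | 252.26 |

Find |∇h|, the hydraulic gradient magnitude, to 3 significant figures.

0.00463

Differences from OW-A: to OW-B (Δx, Δy, Δh) = (10, -60, +0.26); to OW-C = (50, 15, -0.12).
Determinant of the coordinate differences = 10·15 − 50·(-60) = 3150.
∂h/∂x = [(+0.26)·15 − (-0.12)·(-60)] / 3150 = -0.001048
∂h/∂y = [10·(-0.12) − 50·(+0.26)] / 3150 = -0.004508
|∇h| = √(-0.001048² + -0.004508²) = 0.004628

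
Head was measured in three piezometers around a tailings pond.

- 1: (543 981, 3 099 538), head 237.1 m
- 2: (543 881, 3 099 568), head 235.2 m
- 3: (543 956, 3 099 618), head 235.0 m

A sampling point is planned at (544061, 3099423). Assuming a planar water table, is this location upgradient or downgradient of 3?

Differences from 1: to 2 (Δx, Δy, Δh) = (-100, 30, -1.9); to 3 = (-25, 80, -2.1).
Determinant of the coordinate differences = (-100)·80 − (-25)·30 = -7250.
∂h/∂x = [(-1.9)·80 − (-2.1)·30] / -7250 = +0.01228
∂h/∂y = [(-100)·(-2.1) − (-25)·(-1.9)] / -7250 = -0.02241
Head at (544061, 3099423) = 237.1 + (+0.01228)·(80) + (-0.02241)·(-115) = 240.66 m.
That is higher than the 235.0 m at 3, so the point is upgradient.

upgradient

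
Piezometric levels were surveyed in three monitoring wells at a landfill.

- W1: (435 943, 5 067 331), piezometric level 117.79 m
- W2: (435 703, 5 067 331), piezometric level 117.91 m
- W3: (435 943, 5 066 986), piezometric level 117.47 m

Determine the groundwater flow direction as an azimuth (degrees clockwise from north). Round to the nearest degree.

∂h/∂x = (117.91 − 117.79) / (435703 − 435943) = -0.0005000
∂h/∂y = (117.47 − 117.79) / (5066986 − 5067331) = +0.0009275
Flow direction (−∇h) has components (+0.0005000 E, -0.0009275 N).
Azimuth = atan2(E, N) = atan2(+0.0005000, -0.0009275) = 151.7° ≈ 152°.

152°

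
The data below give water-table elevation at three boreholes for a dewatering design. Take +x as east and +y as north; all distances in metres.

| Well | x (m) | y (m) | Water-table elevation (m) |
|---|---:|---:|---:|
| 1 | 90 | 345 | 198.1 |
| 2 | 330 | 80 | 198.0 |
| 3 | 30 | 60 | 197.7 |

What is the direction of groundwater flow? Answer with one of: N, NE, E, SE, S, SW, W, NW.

SW

With h = a·x + b·y + c and 1 as origin, the differences give:
  240·a + (-265)·b = -0.1
  (-60)·a + (-285)·b = -0.4
Eliminate b (×(-285) and ×(-265), subtract): -84300·a = -77.50 → a = ∂h/∂x = +0.0009193
Back-substitute: b = ∂h/∂y = +0.001210.
Flow = −∇h = (-0.0009193 east, -0.001210 north), which points southwest.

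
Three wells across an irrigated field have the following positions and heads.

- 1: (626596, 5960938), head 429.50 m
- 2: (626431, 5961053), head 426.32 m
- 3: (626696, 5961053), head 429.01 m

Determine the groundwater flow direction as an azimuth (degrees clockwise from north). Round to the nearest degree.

322°

Three-point gradient (reference 1): Δ to 2 = (-165, 115, -3.18), Δ to 3 = (100, 115, -0.49).
∂h/∂x = +0.01015, ∂h/∂y = -0.01309 (det = -30475).
Flow direction (−∇h) has components (-0.01015 E, +0.01309 N).
Azimuth = atan2(E, N) = atan2(-0.01015, +0.01309) = 322.2° ≈ 322°.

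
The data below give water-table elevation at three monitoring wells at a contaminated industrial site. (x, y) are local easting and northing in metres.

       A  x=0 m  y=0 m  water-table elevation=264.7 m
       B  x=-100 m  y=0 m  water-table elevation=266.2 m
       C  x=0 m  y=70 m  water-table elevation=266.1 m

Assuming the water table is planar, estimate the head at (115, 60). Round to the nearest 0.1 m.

∂h/∂x = (266.2 − 264.7) / (-100 − 0) = -0.01500
∂h/∂y = (266.1 − 264.7) / (70 − 0) = +0.02000
h(115, 60) = 264.7 + (-0.01500)·(115) + (+0.02000)·(60) = 264.7 -1.725 +1.200 = 264.175 m.

264.2 m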